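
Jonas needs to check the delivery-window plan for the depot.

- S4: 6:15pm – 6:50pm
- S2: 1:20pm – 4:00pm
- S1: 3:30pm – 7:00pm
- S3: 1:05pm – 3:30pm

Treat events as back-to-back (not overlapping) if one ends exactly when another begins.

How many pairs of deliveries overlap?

3

Sorted by start: S3, S2, S1, S4.
S2 starts before S3 ends → S3 and S2 overlap.
S1 starts exactly when S3 ends (back-to-back, no overlap), so S3 has no further overlaps.
S1 starts before S2 ends → S2 and S1 overlap.
S4 starts after S2 ends.
S4 starts before S1 ends → S1 and S4 overlap.
Overlapping pairs: S1 & S2, S1 & S4, S2 & S3 — 3 in total.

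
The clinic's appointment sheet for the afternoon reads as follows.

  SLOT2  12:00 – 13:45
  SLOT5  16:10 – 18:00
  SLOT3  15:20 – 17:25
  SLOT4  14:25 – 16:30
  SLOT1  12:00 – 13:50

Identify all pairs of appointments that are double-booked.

Sorted by start: SLOT1, SLOT2, SLOT4, SLOT3, SLOT5.
SLOT2 starts before SLOT1 ends → SLOT1 and SLOT2 overlap.
SLOT4 starts after SLOT1 ends, so SLOT1 has no further overlaps.
SLOT4 starts after SLOT2 ends, so SLOT2 has no further overlaps.
SLOT3 starts before SLOT4 ends → SLOT4 and SLOT3 overlap.
SLOT5 starts before SLOT4 ends → SLOT4 and SLOT5 overlap.
SLOT5 starts before SLOT3 ends → SLOT3 and SLOT5 overlap.

SLOT1 & SLOT2, SLOT3 & SLOT4, SLOT3 & SLOT5, SLOT4 & SLOT5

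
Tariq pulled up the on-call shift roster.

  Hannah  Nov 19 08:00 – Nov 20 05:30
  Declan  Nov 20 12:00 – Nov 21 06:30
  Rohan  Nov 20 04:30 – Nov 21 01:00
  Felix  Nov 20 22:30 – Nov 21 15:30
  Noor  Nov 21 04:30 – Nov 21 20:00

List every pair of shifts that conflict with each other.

Declan & Felix, Declan & Noor, Declan & Rohan, Felix & Noor, Felix & Rohan, Hannah & Rohan

Sorted by start: Hannah, Rohan, Declan, Felix, Noor.
Rohan starts before Hannah ends → Hannah and Rohan overlap.
Declan starts after Hannah ends — done with Hannah.
Declan starts before Rohan ends → Rohan and Declan overlap.
Felix starts before Rohan ends → Rohan and Felix overlap.
Noor starts after Rohan ends.
Felix starts before Declan ends → Declan and Felix overlap.
Noor starts before Declan ends → Declan and Noor overlap.
Noor starts before Felix ends → Felix and Noor overlap.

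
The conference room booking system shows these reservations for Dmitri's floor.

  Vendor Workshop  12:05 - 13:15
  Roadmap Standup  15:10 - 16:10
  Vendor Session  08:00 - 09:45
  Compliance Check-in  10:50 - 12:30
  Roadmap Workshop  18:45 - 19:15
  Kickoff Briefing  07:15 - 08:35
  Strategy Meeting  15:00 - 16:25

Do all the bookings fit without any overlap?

No

Two intervals overlap when each starts before the other ends.
Sorted by start: Kickoff Briefing, Vendor Session, Compliance Check-in, Vendor Workshop, Strategy Meeting, Roadmap Standup, Roadmap Workshop.
Vendor Session starts before Kickoff Briefing ends → Kickoff Briefing and Vendor Session overlap.
That's a conflict, so the schedule is not conflict-free.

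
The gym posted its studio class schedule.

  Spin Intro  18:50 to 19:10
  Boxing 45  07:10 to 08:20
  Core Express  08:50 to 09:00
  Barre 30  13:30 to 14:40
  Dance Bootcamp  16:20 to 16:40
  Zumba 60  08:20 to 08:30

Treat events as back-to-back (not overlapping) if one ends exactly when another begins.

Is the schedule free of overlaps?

Two intervals overlap when each starts before the other ends.
Sorted by start: Boxing 45, Zumba 60, Core Express, Barre 30, Dance Bootcamp, Spin Intro.
Zumba 60 starts exactly when Boxing 45 ends (back-to-back, no overlap), so nothing later overlaps Boxing 45 either.
Core Express starts after Zumba 60 ends, so nothing later overlaps Zumba 60 either.
Barre 30 starts after Core Express ends, so nothing later overlaps Core Express either.
Dance Bootcamp starts after Barre 30 ends, so nothing later overlaps Barre 30 either.
Spin Intro starts after Dance Bootcamp ends.
Every pair is clear; the schedule has no overlaps.

Yes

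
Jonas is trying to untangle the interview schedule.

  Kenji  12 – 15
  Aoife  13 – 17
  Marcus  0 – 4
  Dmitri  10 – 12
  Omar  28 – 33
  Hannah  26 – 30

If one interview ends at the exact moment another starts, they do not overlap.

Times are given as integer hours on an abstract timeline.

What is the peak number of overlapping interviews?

2

Sweep the timeline, counting +1 at each start and −1 at each end (ends before starts at a tie):
0 start Marcus → 1
4 end Marcus → 0
10 start Dmitri → 1
12 end Dmitri → 0
12 start Kenji → 1
13 start Aoife → 2
15 end Kenji → 1
17 end Aoife → 0
26 start Hannah → 1
28 start Omar → 2
30 end Hannah → 1
33 end Omar → 0
Peak is 2, at 13 (Aoife, Kenji).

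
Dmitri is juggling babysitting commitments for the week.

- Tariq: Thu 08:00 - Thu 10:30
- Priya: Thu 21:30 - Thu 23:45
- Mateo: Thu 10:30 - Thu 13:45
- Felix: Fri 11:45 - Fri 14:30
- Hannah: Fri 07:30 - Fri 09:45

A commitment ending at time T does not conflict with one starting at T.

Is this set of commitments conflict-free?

Yes

Sorted by start: Tariq, Mateo, Priya, Hannah, Felix.
Mateo starts exactly when Tariq ends (back-to-back, no overlap), so nothing later overlaps Tariq either.
Priya starts after Mateo ends, so nothing later overlaps Mateo either.
Hannah starts after Priya ends, so nothing later overlaps Priya either.
Felix starts after Hannah ends.
Every pair is clear; the schedule has no overlaps.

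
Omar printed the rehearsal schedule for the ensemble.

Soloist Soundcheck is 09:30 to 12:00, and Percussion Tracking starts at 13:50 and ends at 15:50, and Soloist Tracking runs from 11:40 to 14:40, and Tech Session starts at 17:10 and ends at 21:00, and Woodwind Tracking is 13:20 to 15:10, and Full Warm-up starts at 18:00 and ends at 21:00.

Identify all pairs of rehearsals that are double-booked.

Check each pair: they overlap iff neither finishes before the other starts.
Sorted by start: Soloist Soundcheck, Soloist Tracking, Woodwind Tracking, Percussion Tracking, Tech Session, Full Warm-up.
Soloist Tracking starts before Soloist Soundcheck ends → Soloist Soundcheck and Soloist Tracking overlap.
Woodwind Tracking starts after Soloist Soundcheck ends, so nothing later overlaps Soloist Soundcheck either.
Woodwind Tracking starts before Soloist Tracking ends → Soloist Tracking and Woodwind Tracking overlap.
Percussion Tracking starts before Soloist Tracking ends → Soloist Tracking and Percussion Tracking overlap.
Tech Session starts after Soloist Tracking ends, so nothing later overlaps Soloist Tracking either.
Percussion Tracking starts before Woodwind Tracking ends → Woodwind Tracking and Percussion Tracking overlap.
Tech Session starts after Woodwind Tracking ends, so nothing later overlaps Woodwind Tracking either.
Tech Session starts after Percussion Tracking ends, so nothing later overlaps Percussion Tracking either.
Full Warm-up starts before Tech Session ends → Tech Session and Full Warm-up overlap.

Full Warm-up & Tech Session, Percussion Tracking & Soloist Tracking, Percussion Tracking & Woodwind Tracking, Soloist Soundcheck & Soloist Tracking, Soloist Tracking & Woodwind Tracking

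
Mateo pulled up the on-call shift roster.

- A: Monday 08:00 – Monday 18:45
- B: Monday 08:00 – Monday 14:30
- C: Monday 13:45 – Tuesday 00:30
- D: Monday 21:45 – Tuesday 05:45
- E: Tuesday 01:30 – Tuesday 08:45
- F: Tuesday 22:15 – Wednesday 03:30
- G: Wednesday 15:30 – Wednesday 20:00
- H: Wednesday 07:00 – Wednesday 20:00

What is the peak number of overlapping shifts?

3

Sweep the timeline, counting +1 at each start and −1 at each end (ends before starts at a tie):
Monday 08:00 start A → 1
Monday 08:00 start B → 2
Monday 13:45 start C → 3
Monday 14:30 end B → 2
Monday 18:45 end A → 1
Monday 21:45 start D → 2
Tuesday 00:30 end C → 1
Tuesday 01:30 start E → 2
Tuesday 05:45 end D → 1
Tuesday 08:45 end E → 0
Tuesday 22:15 start F → 1
Wednesday 03:30 end F → 0
Wednesday 07:00 start H → 1
Wednesday 15:30 start G → 2
Wednesday 20:00 end G → 1
Wednesday 20:00 end H → 0
Peak is 3, at Monday 13:45 (A, B, C).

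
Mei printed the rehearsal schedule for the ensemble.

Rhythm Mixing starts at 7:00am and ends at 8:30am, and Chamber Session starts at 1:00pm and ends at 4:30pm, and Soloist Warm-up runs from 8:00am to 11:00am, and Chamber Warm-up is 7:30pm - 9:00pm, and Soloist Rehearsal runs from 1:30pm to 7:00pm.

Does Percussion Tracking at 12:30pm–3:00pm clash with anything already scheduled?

Rhythm Mixing: ends 8:30am at or before Percussion Tracking starts 12:30pm → clear.
Soloist Warm-up: ends 11:00am at or before Percussion Tracking starts 12:30pm → clear.
Chamber Session: starts 1:00pm before Percussion Tracking ends 3:00pm, and ends 4:30pm after Percussion Tracking starts 12:30pm → overlap.
Soloist Rehearsal: starts 1:30pm before Percussion Tracking ends 3:00pm, and ends 7:00pm after Percussion Tracking starts 12:30pm → overlap.
Chamber Warm-up: starts 7:30pm at or after Percussion Tracking ends 3:00pm → clear.
Percussion Tracking overlaps Chamber Session, Soloist Rehearsal.

Yes — it overlaps Chamber Session, Soloist Rehearsal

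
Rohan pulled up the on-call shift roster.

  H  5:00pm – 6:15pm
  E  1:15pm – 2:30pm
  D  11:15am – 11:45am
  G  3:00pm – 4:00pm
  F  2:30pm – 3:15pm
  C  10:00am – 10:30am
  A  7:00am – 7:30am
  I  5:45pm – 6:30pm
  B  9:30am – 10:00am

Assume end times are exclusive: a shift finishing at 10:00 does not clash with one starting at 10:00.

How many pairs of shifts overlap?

Sorted by start: A, B, C, D, E, F, G, H, I.
B starts after A ends, so nothing later overlaps A either.
C starts exactly when B ends (back-to-back, no overlap), so nothing later overlaps B either.
D starts after C ends, so nothing later overlaps C either.
E starts after D ends, so nothing later overlaps D either.
F starts exactly when E ends (back-to-back, no overlap), so nothing later overlaps E either.
G starts before F ends → F and G overlap.
H starts after F ends, so nothing later overlaps F either.
H starts after G ends, so nothing later overlaps G either.
I starts before H ends → H and I overlap.
Overlapping pairs: F & G, H & I — 2 in total.

2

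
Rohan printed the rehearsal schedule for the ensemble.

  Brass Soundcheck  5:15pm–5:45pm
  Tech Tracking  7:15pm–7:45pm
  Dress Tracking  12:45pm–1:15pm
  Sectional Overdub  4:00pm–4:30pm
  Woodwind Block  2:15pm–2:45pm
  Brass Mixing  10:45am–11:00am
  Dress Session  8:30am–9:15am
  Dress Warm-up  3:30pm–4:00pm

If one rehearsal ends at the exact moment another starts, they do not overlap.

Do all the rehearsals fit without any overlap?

Yes

Check each pair: they overlap iff neither finishes before the other starts.
Sorted by start: Dress Session, Brass Mixing, Dress Tracking, Woodwind Block, Dress Warm-up, Sectional Overdub, Brass Soundcheck, Tech Tracking.
Brass Mixing starts after Dress Session ends; Dress Session is clear from here.
Dress Tracking starts after Brass Mixing ends; Brass Mixing is clear from here.
Woodwind Block starts after Dress Tracking ends; Dress Tracking is clear from here.
Dress Warm-up starts after Woodwind Block ends; Woodwind Block is clear from here.
Sectional Overdub starts exactly when Dress Warm-up ends (back-to-back, no overlap); Dress Warm-up is clear from here.
Brass Soundcheck starts after Sectional Overdub ends; Sectional Overdub is clear from here.
Tech Tracking starts after Brass Soundcheck ends.
Every pair is clear; the schedule has no overlaps.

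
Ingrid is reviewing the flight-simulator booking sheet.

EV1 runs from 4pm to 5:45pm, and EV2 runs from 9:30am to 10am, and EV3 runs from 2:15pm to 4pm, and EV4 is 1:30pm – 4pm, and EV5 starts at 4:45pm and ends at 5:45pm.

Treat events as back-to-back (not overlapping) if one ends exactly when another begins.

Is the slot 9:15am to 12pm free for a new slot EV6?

EV2: starts 9:30am before EV6 ends 12pm, and ends 10am after EV6 starts 9:15am → overlap.
EV4: starts 1:30pm at or after EV6 ends 12pm → clear.
EV3: starts 2:15pm at or after EV6 ends 12pm → clear.
EV1: starts 4pm at or after EV6 ends 12pm → clear.
EV5: starts 4:45pm at or after EV6 ends 12pm → clear.
EV6 overlaps EV2.

No — it overlaps EV2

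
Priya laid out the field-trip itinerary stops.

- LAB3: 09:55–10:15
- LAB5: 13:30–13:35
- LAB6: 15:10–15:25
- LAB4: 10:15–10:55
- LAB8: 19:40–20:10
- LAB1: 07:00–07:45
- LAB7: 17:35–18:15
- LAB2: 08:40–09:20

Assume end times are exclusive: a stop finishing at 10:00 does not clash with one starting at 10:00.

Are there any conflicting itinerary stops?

Two intervals overlap when each starts before the other ends.
Sorted by start: LAB1, LAB2, LAB3, LAB4, LAB5, LAB6, LAB7, LAB8.
LAB2 starts after LAB1 ends; LAB1 is clear from here.
LAB3 starts after LAB2 ends; LAB2 is clear from here.
LAB4 starts exactly when LAB3 ends (back-to-back, no overlap); LAB3 is clear from here.
LAB5 starts after LAB4 ends; LAB4 is clear from here.
LAB6 starts after LAB5 ends; LAB5 is clear from here.
LAB7 starts after LAB6 ends; LAB6 is clear from here.
LAB8 starts after LAB7 ends.
Every pair is clear; the schedule has no overlaps.

No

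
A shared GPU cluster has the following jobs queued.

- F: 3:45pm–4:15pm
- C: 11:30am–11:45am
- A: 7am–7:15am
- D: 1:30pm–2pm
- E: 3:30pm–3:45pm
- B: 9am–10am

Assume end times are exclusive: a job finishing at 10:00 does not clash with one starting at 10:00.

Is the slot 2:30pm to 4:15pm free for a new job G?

A: ends 7:15am at or before G starts 2:30pm → clear.
B: ends 10am at or before G starts 2:30pm → clear.
C: ends 11:45am at or before G starts 2:30pm → clear.
D: ends 2pm at or before G starts 2:30pm → clear.
E: starts 3:30pm before G ends 4:15pm, and ends 3:45pm after G starts 2:30pm → overlap.
F: starts 3:45pm before G ends 4:15pm, and ends 4:15pm after G starts 2:30pm → overlap.
G overlaps E, F.

No — it overlaps E, F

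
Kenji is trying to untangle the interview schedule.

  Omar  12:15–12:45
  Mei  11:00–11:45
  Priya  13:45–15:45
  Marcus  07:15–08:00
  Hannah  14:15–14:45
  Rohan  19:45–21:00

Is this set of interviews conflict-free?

No

Check each pair: they overlap iff neither finishes before the other starts.
Sorted by start: Marcus, Mei, Omar, Priya, Hannah, Rohan.
Mei starts after Marcus ends, so Marcus has no further overlaps.
Omar starts after Mei ends, so Mei has no further overlaps.
Priya starts after Omar ends, so Omar has no further overlaps.
Hannah starts before Priya ends → Priya and Hannah overlap.
That's a conflict, so the schedule is not conflict-free.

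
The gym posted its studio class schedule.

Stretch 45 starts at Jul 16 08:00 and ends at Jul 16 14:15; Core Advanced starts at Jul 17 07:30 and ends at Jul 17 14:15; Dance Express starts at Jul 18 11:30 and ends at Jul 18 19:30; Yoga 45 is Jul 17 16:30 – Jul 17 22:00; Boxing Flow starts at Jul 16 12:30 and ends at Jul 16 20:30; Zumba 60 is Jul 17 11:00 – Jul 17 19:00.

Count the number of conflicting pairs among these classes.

Check each pair: they overlap iff neither finishes before the other starts.
Sorted by start: Stretch 45, Boxing Flow, Core Advanced, Zumba 60, Yoga 45, Dance Express.
Boxing Flow starts before Stretch 45 ends → Stretch 45 and Boxing Flow overlap.
Core Advanced starts after Stretch 45 ends; Stretch 45 is clear from here.
Core Advanced starts after Boxing Flow ends; Boxing Flow is clear from here.
Zumba 60 starts before Core Advanced ends → Core Advanced and Zumba 60 overlap.
Yoga 45 starts after Core Advanced ends; Core Advanced is clear from here.
Yoga 45 starts before Zumba 60 ends → Zumba 60 and Yoga 45 overlap.
Dance Express starts after Zumba 60 ends.
Dance Express starts after Yoga 45 ends.
Overlapping pairs: Boxing Flow & Stretch 45, Core Advanced & Zumba 60, Yoga 45 & Zumba 60 — 3 in total.

3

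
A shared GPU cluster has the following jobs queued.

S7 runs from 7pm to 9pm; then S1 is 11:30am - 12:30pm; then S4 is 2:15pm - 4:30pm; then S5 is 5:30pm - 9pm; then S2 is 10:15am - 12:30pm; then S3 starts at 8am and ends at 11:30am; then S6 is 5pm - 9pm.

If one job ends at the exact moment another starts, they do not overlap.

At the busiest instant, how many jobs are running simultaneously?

3

Sweep the timeline, counting +1 at each start and −1 at each end (ends before starts at a tie):
8am start S3 → 1
10:15am start S2 → 2
11:30am end S3 → 1
11:30am start S1 → 2
12:30pm end S1 → 1
12:30pm end S2 → 0
2:15pm start S4 → 1
4:30pm end S4 → 0
5pm start S6 → 1
5:30pm start S5 → 2
7pm start S7 → 3
9pm end S5 → 2
9pm end S6 → 1
9pm end S7 → 0
Peak is 3, at 7pm (S5, S6, S7).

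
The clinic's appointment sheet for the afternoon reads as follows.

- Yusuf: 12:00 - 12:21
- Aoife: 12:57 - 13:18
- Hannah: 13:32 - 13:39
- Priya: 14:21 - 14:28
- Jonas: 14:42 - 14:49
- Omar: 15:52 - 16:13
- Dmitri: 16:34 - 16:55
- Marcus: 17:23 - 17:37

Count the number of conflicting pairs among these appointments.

Sorted by start: Yusuf, Aoife, Hannah, Priya, Jonas, Omar, Dmitri, Marcus.
Aoife starts after Yusuf ends; Yusuf is clear from here.
Hannah starts after Aoife ends; Aoife is clear from here.
Priya starts after Hannah ends; Hannah is clear from here.
Jonas starts after Priya ends; Priya is clear from here.
Omar starts after Jonas ends; Jonas is clear from here.
Dmitri starts after Omar ends; Omar is clear from here.
Marcus starts after Dmitri ends.
No pair overlaps.

0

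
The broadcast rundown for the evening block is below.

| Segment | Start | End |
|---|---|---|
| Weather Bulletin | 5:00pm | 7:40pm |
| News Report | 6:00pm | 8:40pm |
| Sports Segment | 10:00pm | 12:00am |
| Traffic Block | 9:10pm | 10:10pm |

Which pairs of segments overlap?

Sorted by start: Weather Bulletin, News Report, Traffic Block, Sports Segment.
News Report starts before Weather Bulletin ends → Weather Bulletin and News Report overlap.
Traffic Block starts after Weather Bulletin ends, so nothing later overlaps Weather Bulletin either.
Traffic Block starts after News Report ends, so nothing later overlaps News Report either.
Sports Segment starts before Traffic Block ends → Traffic Block and Sports Segment overlap.

News Report & Weather Bulletin, Sports Segment & Traffic Block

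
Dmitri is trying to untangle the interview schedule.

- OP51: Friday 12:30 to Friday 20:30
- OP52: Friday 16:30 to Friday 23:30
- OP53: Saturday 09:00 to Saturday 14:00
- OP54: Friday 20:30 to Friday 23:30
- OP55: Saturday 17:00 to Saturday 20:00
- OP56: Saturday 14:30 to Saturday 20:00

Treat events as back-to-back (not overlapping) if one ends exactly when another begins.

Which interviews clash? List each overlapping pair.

Sorted by start: OP51, OP52, OP54, OP53, OP56, OP55.
OP52 starts before OP51 ends → OP51 and OP52 overlap.
OP54 starts exactly when OP51 ends (back-to-back, no overlap), so OP51 has no further overlaps.
OP54 starts before OP52 ends → OP52 and OP54 overlap.
OP53 starts after OP52 ends, so OP52 has no further overlaps.
OP53 starts after OP54 ends, so OP54 has no further overlaps.
OP56 starts after OP53 ends, so OP53 has no further overlaps.
OP55 starts before OP56 ends → OP56 and OP55 overlap.

OP51 & OP52, OP52 & OP54, OP55 & OP56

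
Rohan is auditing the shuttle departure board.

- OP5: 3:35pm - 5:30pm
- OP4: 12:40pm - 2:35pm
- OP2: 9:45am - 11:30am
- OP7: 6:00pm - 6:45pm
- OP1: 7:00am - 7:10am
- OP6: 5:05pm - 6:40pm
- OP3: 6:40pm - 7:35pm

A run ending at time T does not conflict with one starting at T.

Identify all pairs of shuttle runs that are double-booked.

OP3 & OP7, OP5 & OP6, OP6 & OP7

Two intervals overlap when each starts before the other ends.
Sorted by start: OP1, OP2, OP4, OP5, OP6, OP7, OP3.
OP2 starts after OP1 ends, so nothing later overlaps OP1 either.
OP4 starts after OP2 ends, so nothing later overlaps OP2 either.
OP5 starts after OP4 ends, so nothing later overlaps OP4 either.
OP6 starts before OP5 ends → OP5 and OP6 overlap.
OP7 starts after OP5 ends, so nothing later overlaps OP5 either.
OP7 starts before OP6 ends → OP6 and OP7 overlap.
OP3 starts exactly when OP6 ends (back-to-back, no overlap).
OP3 starts before OP7 ends → OP7 and OP3 overlap.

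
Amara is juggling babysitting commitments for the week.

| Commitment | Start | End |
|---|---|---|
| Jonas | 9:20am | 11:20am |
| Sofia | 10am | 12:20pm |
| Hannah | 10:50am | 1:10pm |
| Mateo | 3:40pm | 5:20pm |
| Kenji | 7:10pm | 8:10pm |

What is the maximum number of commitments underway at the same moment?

Sweep the timeline, counting +1 at each start and −1 at each end (ends before starts at a tie):
9:20am start Jonas → 1
10am start Sofia → 2
10:50am start Hannah → 3
11:20am end Jonas → 2
12:20pm end Sofia → 1
1:10pm end Hannah → 0
3:40pm start Mateo → 1
5:20pm end Mateo → 0
7:10pm start Kenji → 1
8:10pm end Kenji → 0
Peak is 3, at 10:50am (Hannah, Jonas, Sofia).

3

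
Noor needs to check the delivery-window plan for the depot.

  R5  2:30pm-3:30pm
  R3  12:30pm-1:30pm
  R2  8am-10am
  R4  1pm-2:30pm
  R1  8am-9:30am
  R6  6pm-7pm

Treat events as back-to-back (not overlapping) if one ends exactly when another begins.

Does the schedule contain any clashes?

Yes

Check each pair: they overlap iff neither finishes before the other starts.
Sorted by start: R1, R2, R3, R4, R5, R6.
R2 starts before R1 ends → R1 and R2 overlap.
That's a conflict, so the schedule is not conflict-free.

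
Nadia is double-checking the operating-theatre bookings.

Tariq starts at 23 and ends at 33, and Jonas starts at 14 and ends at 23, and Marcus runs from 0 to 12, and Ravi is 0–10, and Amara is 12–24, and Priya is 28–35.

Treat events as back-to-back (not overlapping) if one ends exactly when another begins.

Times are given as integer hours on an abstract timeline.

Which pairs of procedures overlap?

Amara & Jonas, Amara & Tariq, Marcus & Ravi, Priya & Tariq

Check each pair: they overlap iff neither finishes before the other starts.
Sorted by start: Ravi, Marcus, Amara, Jonas, Tariq, Priya.
Marcus starts before Ravi ends → Ravi and Marcus overlap.
Amara starts after Ravi ends — done with Ravi.
Amara starts exactly when Marcus ends (back-to-back, no overlap) — done with Marcus.
Jonas starts before Amara ends → Amara and Jonas overlap.
Tariq starts before Amara ends → Amara and Tariq overlap.
Priya starts after Amara ends.
Tariq starts exactly when Jonas ends (back-to-back, no overlap) — done with Jonas.
Priya starts before Tariq ends → Tariq and Priya overlap.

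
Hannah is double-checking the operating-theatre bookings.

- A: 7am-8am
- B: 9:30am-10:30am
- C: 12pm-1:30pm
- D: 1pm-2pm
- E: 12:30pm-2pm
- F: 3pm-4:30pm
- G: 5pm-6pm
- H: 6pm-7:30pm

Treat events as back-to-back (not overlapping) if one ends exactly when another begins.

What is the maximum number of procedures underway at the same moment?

3

Sort all start/end points and keep a running count:
7am start A → 1
8am end A → 0
9:30am start B → 1
10:30am end B → 0
12pm start C → 1
12:30pm start E → 2
1pm start D → 3
1:30pm end C → 2
2pm end D → 1
2pm end E → 0
3pm start F → 1
4:30pm end F → 0
5pm start G → 1
6pm end G → 0
6pm start H → 1
7:30pm end H → 0
Peak is 3, at 1pm (C, D, E).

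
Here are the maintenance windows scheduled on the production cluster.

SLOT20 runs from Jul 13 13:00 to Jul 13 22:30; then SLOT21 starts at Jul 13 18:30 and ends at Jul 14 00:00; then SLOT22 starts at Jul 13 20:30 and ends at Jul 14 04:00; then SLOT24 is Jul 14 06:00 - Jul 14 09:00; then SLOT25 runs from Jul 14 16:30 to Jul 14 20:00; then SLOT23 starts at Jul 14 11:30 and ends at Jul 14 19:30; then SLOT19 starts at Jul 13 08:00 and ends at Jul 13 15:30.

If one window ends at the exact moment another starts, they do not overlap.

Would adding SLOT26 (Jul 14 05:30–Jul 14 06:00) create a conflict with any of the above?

No — it doesn't clash with anything

SLOT19: ends Jul 13 15:30 at or before SLOT26 starts Jul 14 05:30 → clear.
SLOT20: ends Jul 13 22:30 at or before SLOT26 starts Jul 14 05:30 → clear.
SLOT21: ends Jul 14 00:00 at or before SLOT26 starts Jul 14 05:30 → clear.
SLOT22: ends Jul 14 04:00 at or before SLOT26 starts Jul 14 05:30 → clear.
SLOT24: starts Jul 14 06:00 at or after SLOT26 ends Jul 14 06:00 → clear.
SLOT23: starts Jul 14 11:30 at or after SLOT26 ends Jul 14 06:00 → clear.
SLOT25: starts Jul 14 16:30 at or after SLOT26 ends Jul 14 06:00 → clear.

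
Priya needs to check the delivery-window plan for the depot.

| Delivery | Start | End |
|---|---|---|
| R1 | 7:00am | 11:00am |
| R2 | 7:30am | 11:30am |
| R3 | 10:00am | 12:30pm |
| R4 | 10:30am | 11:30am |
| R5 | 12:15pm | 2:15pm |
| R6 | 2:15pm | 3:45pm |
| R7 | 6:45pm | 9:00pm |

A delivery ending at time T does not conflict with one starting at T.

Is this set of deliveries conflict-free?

Sorted by start: R1, R2, R3, R4, R5, R6, R7.
R2 starts before R1 ends → R1 and R2 overlap.
That's a conflict, so the schedule is not conflict-free.

No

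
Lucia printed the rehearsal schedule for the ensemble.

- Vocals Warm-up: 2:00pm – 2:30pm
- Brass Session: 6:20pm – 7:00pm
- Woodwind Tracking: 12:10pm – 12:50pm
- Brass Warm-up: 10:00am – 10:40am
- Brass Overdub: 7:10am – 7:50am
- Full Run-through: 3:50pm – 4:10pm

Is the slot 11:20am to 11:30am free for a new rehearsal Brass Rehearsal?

Yes — the slot is free

Brass Overdub: ends 7:50am at or before Brass Rehearsal starts 11:20am → clear.
Brass Warm-up: ends 10:40am at or before Brass Rehearsal starts 11:20am → clear.
Woodwind Tracking: starts 12:10pm at or after Brass Rehearsal ends 11:30am → clear.
Vocals Warm-up: starts 2:00pm at or after Brass Rehearsal ends 11:30am → clear.
Full Run-through: starts 3:50pm at or after Brass Rehearsal ends 11:30am → clear.
Brass Session: starts 6:20pm at or after Brass Rehearsal ends 11:30am → clear.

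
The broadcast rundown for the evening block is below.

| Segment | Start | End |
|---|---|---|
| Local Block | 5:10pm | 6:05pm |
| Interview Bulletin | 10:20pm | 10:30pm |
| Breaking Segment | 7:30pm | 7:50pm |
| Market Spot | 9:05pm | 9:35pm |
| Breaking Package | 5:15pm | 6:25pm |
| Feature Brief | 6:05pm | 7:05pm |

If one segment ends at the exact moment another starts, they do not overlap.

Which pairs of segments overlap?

Breaking Package & Feature Brief, Breaking Package & Local Block

Sorted by start: Local Block, Breaking Package, Feature Brief, Breaking Segment, Market Spot, Interview Bulletin.
Breaking Package starts before Local Block ends → Local Block and Breaking Package overlap.
Feature Brief starts exactly when Local Block ends (back-to-back, no overlap), so nothing later overlaps Local Block either.
Feature Brief starts before Breaking Package ends → Breaking Package and Feature Brief overlap.
Breaking Segment starts after Breaking Package ends, so nothing later overlaps Breaking Package either.
Breaking Segment starts after Feature Brief ends, so nothing later overlaps Feature Brief either.
Market Spot starts after Breaking Segment ends, so nothing later overlaps Breaking Segment either.
Interview Bulletin starts after Market Spot ends.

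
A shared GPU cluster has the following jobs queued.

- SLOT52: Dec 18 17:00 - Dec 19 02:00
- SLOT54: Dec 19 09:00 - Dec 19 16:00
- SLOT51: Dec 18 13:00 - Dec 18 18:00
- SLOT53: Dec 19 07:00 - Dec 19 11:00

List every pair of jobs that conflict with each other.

SLOT51 & SLOT52, SLOT53 & SLOT54

Sorted by start: SLOT51, SLOT52, SLOT53, SLOT54.
SLOT52 starts before SLOT51 ends → SLOT51 and SLOT52 overlap.
SLOT53 starts after SLOT51 ends, so SLOT51 has no further overlaps.
SLOT53 starts after SLOT52 ends, so SLOT52 has no further overlaps.
SLOT54 starts before SLOT53 ends → SLOT53 and SLOT54 overlap.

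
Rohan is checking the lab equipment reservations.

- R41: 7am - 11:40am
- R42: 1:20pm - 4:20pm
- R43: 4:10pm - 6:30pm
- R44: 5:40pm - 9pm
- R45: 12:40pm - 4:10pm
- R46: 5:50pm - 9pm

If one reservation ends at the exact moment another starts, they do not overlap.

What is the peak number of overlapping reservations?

3

Walk through starts and ends in time order (an end at T is processed before a start at T):
7am start R41 → 1
11:40am end R41 → 0
12:40pm start R45 → 1
1:20pm start R42 → 2
4:10pm end R45 → 1
4:10pm start R43 → 2
4:20pm end R42 → 1
5:40pm start R44 → 2
5:50pm start R46 → 3
6:30pm end R43 → 2
9pm end R44 → 1
9pm end R46 → 0
Peak is 3, at 5:50pm (R43, R44, R46).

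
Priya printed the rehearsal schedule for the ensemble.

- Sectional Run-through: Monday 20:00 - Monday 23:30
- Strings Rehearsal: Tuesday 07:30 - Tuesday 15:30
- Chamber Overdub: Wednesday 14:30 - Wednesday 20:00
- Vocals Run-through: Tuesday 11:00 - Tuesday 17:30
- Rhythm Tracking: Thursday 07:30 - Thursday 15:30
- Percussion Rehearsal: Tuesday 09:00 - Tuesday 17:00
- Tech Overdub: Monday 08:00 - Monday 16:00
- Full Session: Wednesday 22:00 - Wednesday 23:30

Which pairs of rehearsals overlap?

Sorted by start: Tech Overdub, Sectional Run-through, Strings Rehearsal, Percussion Rehearsal, Vocals Run-through, Chamber Overdub, Full Session, Rhythm Tracking.
Sectional Run-through starts after Tech Overdub ends — done with Tech Overdub.
Strings Rehearsal starts after Sectional Run-through ends — done with Sectional Run-through.
Percussion Rehearsal starts before Strings Rehearsal ends → Strings Rehearsal and Percussion Rehearsal overlap.
Vocals Run-through starts before Strings Rehearsal ends → Strings Rehearsal and Vocals Run-through overlap.
Chamber Overdub starts after Strings Rehearsal ends — done with Strings Rehearsal.
Vocals Run-through starts before Percussion Rehearsal ends → Percussion Rehearsal and Vocals Run-through overlap.
Chamber Overdub starts after Percussion Rehearsal ends — done with Percussion Rehearsal.
Chamber Overdub starts after Vocals Run-through ends — done with Vocals Run-through.
Full Session starts after Chamber Overdub ends — done with Chamber Overdub.
Rhythm Tracking starts after Full Session ends.

Percussion Rehearsal & Strings Rehearsal, Percussion Rehearsal & Vocals Run-through, Strings Rehearsal & Vocals Run-through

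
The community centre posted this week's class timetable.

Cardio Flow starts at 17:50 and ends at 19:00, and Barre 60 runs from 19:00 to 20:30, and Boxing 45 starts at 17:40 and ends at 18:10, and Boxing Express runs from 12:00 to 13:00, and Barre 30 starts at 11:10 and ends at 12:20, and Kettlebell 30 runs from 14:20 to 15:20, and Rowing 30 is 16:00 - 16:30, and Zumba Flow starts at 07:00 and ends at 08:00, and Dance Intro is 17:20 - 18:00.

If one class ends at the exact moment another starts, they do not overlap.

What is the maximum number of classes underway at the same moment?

Walk through starts and ends in time order (an end at T is processed before a start at T):
07:00 start Zumba Flow → 1
08:00 end Zumba Flow → 0
11:10 start Barre 30 → 1
12:00 start Boxing Express → 2
12:20 end Barre 30 → 1
13:00 end Boxing Express → 0
14:20 start Kettlebell 30 → 1
15:20 end Kettlebell 30 → 0
16:00 start Rowing 30 → 1
16:30 end Rowing 30 → 0
17:20 start Dance Intro → 1
17:40 start Boxing 45 → 2
17:50 start Cardio Flow → 3
18:00 end Dance Intro → 2
18:10 end Boxing 45 → 1
19:00 end Cardio Flow → 0
19:00 start Barre 60 → 1
20:30 end Barre 60 → 0
Peak is 3, at 17:50 (Boxing 45, Cardio Flow, Dance Intro).

3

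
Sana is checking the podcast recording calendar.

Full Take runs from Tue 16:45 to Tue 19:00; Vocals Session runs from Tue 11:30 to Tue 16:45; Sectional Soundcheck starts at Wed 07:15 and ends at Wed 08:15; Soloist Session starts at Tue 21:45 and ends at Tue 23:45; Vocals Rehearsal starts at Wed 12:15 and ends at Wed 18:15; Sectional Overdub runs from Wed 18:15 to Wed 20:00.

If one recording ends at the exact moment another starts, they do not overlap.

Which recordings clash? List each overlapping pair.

Sorted by start: Vocals Session, Full Take, Soloist Session, Sectional Soundcheck, Vocals Rehearsal, Sectional Overdub.
Full Take starts exactly when Vocals Session ends (back-to-back, no overlap); Vocals Session is clear from here.
Soloist Session starts after Full Take ends; Full Take is clear from here.
Sectional Soundcheck starts after Soloist Session ends; Soloist Session is clear from here.
Vocals Rehearsal starts after Sectional Soundcheck ends; Sectional Soundcheck is clear from here.
Sectional Overdub starts exactly when Vocals Rehearsal ends (back-to-back, no overlap).

no overlapping pairs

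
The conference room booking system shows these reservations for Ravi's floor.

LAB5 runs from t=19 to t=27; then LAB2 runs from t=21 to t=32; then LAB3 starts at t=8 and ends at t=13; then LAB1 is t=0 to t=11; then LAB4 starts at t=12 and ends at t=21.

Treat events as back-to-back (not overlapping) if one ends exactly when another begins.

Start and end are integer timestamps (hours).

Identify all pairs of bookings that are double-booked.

Sorted by start: LAB1, LAB3, LAB4, LAB5, LAB2.
LAB3 starts before LAB1 ends → LAB1 and LAB3 overlap.
LAB4 starts after LAB1 ends; LAB1 is clear from here.
LAB4 starts before LAB3 ends → LAB3 and LAB4 overlap.
LAB5 starts after LAB3 ends; LAB3 is clear from here.
LAB5 starts before LAB4 ends → LAB4 and LAB5 overlap.
LAB2 starts exactly when LAB4 ends (back-to-back, no overlap).
LAB2 starts before LAB5 ends → LAB5 and LAB2 overlap.

LAB1 & LAB3, LAB2 & LAB5, LAB3 & LAB4, LAB4 & LAB5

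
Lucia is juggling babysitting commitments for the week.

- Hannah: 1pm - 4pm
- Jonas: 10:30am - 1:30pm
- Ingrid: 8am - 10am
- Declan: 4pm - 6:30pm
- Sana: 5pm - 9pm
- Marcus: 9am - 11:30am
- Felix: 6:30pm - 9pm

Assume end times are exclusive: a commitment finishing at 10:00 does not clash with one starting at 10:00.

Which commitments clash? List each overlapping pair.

Declan & Sana, Felix & Sana, Hannah & Jonas, Ingrid & Marcus, Jonas & Marcus

Sorted by start: Ingrid, Marcus, Jonas, Hannah, Declan, Sana, Felix.
Marcus starts before Ingrid ends → Ingrid and Marcus overlap.
Jonas starts after Ingrid ends, so Ingrid has no further overlaps.
Jonas starts before Marcus ends → Marcus and Jonas overlap.
Hannah starts after Marcus ends, so Marcus has no further overlaps.
Hannah starts before Jonas ends → Jonas and Hannah overlap.
Declan starts after Jonas ends, so Jonas has no further overlaps.
Declan starts exactly when Hannah ends (back-to-back, no overlap), so Hannah has no further overlaps.
Sana starts before Declan ends → Declan and Sana overlap.
Felix starts exactly when Declan ends (back-to-back, no overlap).
Felix starts before Sana ends → Sana and Felix overlap.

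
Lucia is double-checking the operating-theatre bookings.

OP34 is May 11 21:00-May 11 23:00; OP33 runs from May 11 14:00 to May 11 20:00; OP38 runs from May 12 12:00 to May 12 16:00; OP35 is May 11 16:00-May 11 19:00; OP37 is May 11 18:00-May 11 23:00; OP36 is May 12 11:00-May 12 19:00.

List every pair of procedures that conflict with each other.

Two intervals overlap when each starts before the other ends.
Sorted by start: OP33, OP35, OP37, OP34, OP36, OP38.
OP35 starts before OP33 ends → OP33 and OP35 overlap.
OP37 starts before OP33 ends → OP33 and OP37 overlap.
OP34 starts after OP33 ends — done with OP33.
OP37 starts before OP35 ends → OP35 and OP37 overlap.
OP34 starts after OP35 ends — done with OP35.
OP34 starts before OP37 ends → OP37 and OP34 overlap.
OP36 starts after OP37 ends — done with OP37.
OP36 starts after OP34 ends — done with OP34.
OP38 starts before OP36 ends → OP36 and OP38 overlap.

OP33 & OP35, OP33 & OP37, OP34 & OP37, OP35 & OP37, OP36 & OP38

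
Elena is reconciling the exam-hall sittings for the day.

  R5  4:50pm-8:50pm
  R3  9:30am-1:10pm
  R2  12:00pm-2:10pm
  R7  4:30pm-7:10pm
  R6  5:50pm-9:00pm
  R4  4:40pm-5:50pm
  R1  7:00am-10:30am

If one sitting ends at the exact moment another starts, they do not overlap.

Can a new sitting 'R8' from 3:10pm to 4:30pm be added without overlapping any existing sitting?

R1: ends 10:30am at or before R8 starts 3:10pm → clear.
R3: ends 1:10pm at or before R8 starts 3:10pm → clear.
R2: ends 2:10pm at or before R8 starts 3:10pm → clear.
R7: starts 4:30pm at or after R8 ends 4:30pm → clear.
R4: starts 4:40pm at or after R8 ends 4:30pm → clear.
R5: starts 4:50pm at or after R8 ends 4:30pm → clear.
R6: starts 5:50pm at or after R8 ends 4:30pm → clear.

Yes — the slot is free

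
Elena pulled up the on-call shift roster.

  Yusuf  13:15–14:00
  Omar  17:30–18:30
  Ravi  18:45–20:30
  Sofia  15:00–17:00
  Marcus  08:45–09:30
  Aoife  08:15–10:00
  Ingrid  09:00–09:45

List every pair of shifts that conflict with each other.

Check each pair: they overlap iff neither finishes before the other starts.
Sorted by start: Aoife, Marcus, Ingrid, Yusuf, Sofia, Omar, Ravi.
Marcus starts before Aoife ends → Aoife and Marcus overlap.
Ingrid starts before Aoife ends → Aoife and Ingrid overlap.
Yusuf starts after Aoife ends — done with Aoife.
Ingrid starts before Marcus ends → Marcus and Ingrid overlap.
Yusuf starts after Marcus ends — done with Marcus.
Yusuf starts after Ingrid ends — done with Ingrid.
Sofia starts after Yusuf ends — done with Yusuf.
Omar starts after Sofia ends — done with Sofia.
Ravi starts after Omar ends.

Aoife & Ingrid, Aoife & Marcus, Ingrid & Marcus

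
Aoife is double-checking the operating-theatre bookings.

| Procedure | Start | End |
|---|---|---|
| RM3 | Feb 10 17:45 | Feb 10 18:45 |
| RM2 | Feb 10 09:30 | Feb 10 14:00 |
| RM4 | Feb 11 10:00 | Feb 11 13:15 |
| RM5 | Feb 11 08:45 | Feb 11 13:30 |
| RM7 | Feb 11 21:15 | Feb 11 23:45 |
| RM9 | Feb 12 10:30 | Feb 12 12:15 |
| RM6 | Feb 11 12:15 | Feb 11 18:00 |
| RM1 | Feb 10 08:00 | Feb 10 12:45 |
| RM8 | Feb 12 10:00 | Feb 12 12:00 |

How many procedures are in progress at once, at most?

Sweep the timeline, counting +1 at each start and −1 at each end (ends before starts at a tie):
Feb 10 08:00 start RM1 → 1
Feb 10 09:30 start RM2 → 2
Feb 10 12:45 end RM1 → 1
Feb 10 14:00 end RM2 → 0
Feb 10 17:45 start RM3 → 1
Feb 10 18:45 end RM3 → 0
Feb 11 08:45 start RM5 → 1
Feb 11 10:00 start RM4 → 2
Feb 11 12:15 start RM6 → 3
Feb 11 13:15 end RM4 → 2
Feb 11 13:30 end RM5 → 1
Feb 11 18:00 end RM6 → 0
Feb 11 21:15 start RM7 → 1
Feb 11 23:45 end RM7 → 0
Feb 12 10:00 start RM8 → 1
Feb 12 10:30 start RM9 → 2
Feb 12 12:00 end RM8 → 1
Feb 12 12:15 end RM9 → 0
Peak is 3, at Feb 11 12:15 (RM4, RM5, RM6).

3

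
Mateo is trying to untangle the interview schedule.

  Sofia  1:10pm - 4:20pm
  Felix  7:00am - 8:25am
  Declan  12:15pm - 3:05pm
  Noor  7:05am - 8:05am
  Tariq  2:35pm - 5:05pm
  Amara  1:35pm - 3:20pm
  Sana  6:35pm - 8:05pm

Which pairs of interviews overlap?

Sorted by start: Felix, Noor, Declan, Sofia, Amara, Tariq, Sana.
Noor starts before Felix ends → Felix and Noor overlap.
Declan starts after Felix ends; Felix is clear from here.
Declan starts after Noor ends; Noor is clear from here.
Sofia starts before Declan ends → Declan and Sofia overlap.
Amara starts before Declan ends → Declan and Amara overlap.
Tariq starts before Declan ends → Declan and Tariq overlap.
Sana starts after Declan ends.
Amara starts before Sofia ends → Sofia and Amara overlap.
Tariq starts before Sofia ends → Sofia and Tariq overlap.
Sana starts after Sofia ends.
Tariq starts before Amara ends → Amara and Tariq overlap.
Sana starts after Amara ends.
Sana starts after Tariq ends.

Amara & Declan, Amara & Sofia, Amara & Tariq, Declan & Sofia, Declan & Tariq, Felix & Noor, Sofia & Tariq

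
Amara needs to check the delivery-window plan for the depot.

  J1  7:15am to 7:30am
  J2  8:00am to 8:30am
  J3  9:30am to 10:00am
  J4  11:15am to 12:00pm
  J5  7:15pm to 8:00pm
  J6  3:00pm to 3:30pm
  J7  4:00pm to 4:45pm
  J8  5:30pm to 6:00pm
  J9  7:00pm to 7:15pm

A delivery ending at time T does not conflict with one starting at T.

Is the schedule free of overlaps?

Check each pair: they overlap iff neither finishes before the other starts.
Sorted by start: J1, J2, J3, J4, J6, J7, J8, J9, J5.
J2 starts after J1 ends; J1 is clear from here.
J3 starts after J2 ends; J2 is clear from here.
J4 starts after J3 ends; J3 is clear from here.
J6 starts after J4 ends; J4 is clear from here.
J7 starts after J6 ends; J6 is clear from here.
J8 starts after J7 ends; J7 is clear from here.
J9 starts after J8 ends; J8 is clear from here.
J5 starts exactly when J9 ends (back-to-back, no overlap).
Every pair is clear; the schedule has no overlaps.

Yes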